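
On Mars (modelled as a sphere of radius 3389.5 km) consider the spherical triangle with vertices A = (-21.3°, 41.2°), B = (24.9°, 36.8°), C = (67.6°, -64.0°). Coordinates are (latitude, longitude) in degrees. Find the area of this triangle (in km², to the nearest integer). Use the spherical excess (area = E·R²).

Side lengths (central angles): a = 1.2403, b = 2.0141, c = 0.8098 rad; semiperimeter s = 2.0321.
By l'Huilier's theorem, tan(E/4) = √[tan(s/2) tan((s−a)/2) tan((s−b)/2) tan((s−c)/2)], giving spherical excess E = 0.2605 rad.
Area = E·R² = 0.2605 × (3389.5)² ≈ 2992740 km².

2992740 km²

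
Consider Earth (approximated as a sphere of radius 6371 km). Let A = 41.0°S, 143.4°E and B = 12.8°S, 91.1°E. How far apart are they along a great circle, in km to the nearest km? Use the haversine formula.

5944 km

In radians: φ₁ = -0.7156, φ₂ = -0.2234, Δλ = -52.300° = -0.9128 rad.
Haversine: a = sin²(Δφ/2) + cos φ₁ cos φ₂ sin²(Δλ/2) = 0.0593 + (0.7547)(0.9751)(0.1942) = 0.20230.
Central angle c = 2·arcsin(√a) = 0.93303 rad.
Distance = R·c = 6371 × 0.9330 ≈ 5944 km.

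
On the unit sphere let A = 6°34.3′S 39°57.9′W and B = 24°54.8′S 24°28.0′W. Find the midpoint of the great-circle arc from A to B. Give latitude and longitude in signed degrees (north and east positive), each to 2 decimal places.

-15.88°, -32.57°

Central angle δ = 0.4117 rad. Interpolating on the sphere with fraction f = 0.5:
P = [sin((1−f)δ)·A + sin(fδ)·B] / sin δ = 0.5108·A + 0.5108·B in Cartesian coordinates,
giving P = (0.8106, -0.5178, -0.2736), i.e. latitude -15.88°, longitude -32.57°.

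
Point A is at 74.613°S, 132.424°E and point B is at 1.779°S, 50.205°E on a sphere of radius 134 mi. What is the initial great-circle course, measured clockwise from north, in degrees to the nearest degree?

Δλ = -82.219° = -1.4350 rad.
y = sin Δλ · cos φ₂ = (-0.9908)(0.9995) = -0.9903
x = cos φ₁ sin φ₂ − sin φ₁ cos φ₂ cos Δλ = (0.2653)(-0.0310) − (-0.9642)(0.9995)(0.1354) = 0.1222
θ = atan2(y, x) = -82.96°; adding 360° gives 277°.

277°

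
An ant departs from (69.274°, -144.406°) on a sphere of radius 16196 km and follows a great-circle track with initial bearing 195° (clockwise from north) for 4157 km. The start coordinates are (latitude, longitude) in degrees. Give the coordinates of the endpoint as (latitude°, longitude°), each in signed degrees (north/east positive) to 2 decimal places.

54.87°, -150.96°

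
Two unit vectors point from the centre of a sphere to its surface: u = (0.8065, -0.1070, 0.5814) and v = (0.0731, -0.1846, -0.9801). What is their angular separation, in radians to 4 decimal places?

2.0842 rad

u·v = -0.4911; |u| = 1.0000, |v| = 1.0000.
cos θ = (u·v)/(|u||v|) = -0.4911, so θ = 2.0842 rad.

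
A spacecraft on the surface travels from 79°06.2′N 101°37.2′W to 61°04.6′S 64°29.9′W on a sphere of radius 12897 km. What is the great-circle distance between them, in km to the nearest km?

31934 km

Let φ₁ = 1.3806 rad, φ₂ = -1.0660 rad, and Δλ = 0.6479 rad.
Haversine: a = sin²(Δφ/2) + cos φ₁ cos φ₂ sin²(Δλ/2) = 0.8840 + (0.1890)(0.4836)(0.1013) = 0.89329.
Central angle c = 2·arcsin(√a) = 2.47606 rad.
Distance = R·c = 12897 × 2.4761 ≈ 31934 km.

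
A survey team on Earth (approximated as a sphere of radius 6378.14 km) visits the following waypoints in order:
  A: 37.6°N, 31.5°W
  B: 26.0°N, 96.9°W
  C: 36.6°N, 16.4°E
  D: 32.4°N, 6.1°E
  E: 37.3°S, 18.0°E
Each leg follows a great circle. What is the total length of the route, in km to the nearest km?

25280 km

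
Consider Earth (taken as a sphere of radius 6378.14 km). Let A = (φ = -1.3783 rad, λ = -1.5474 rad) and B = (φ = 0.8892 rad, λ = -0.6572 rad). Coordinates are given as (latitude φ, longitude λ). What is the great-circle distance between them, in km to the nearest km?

In radians: φ₁ = -1.3783, φ₂ = 0.8892, Δλ = 51.005° = 0.8902 rad.
cos c = sin φ₁ sin φ₂ + cos φ₁ cos φ₂ cos Δλ = (-0.9815)(0.7766) + (0.1913)(0.6300)(0.6293) = -0.68638,
so c = arccos(-0.68638) = 2.32729 rad.
Distance = R·c = 6378.14 × 2.3273 ≈ 14844 km.

14844 km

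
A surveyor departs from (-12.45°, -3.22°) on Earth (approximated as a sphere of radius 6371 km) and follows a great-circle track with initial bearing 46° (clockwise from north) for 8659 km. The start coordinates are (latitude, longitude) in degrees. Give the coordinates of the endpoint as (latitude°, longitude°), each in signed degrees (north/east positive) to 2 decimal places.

38.16°, 60.22°

Angular distance δ = d/R = 8659/6371 = 1.35913 rad; initial bearing θ = 0.8029 rad.
sin φ₂ = sin φ₁ cos δ + cos φ₁ sin δ cos θ = (-0.2156)(0.2101) + (0.9765)(0.9777)(0.6947) = 0.6179, so φ₂ = 38.16°.
Δλ = atan2(sin θ sin δ cos φ₁, cos δ − sin φ₁ sin φ₂) = atan2(0.6867, 0.3433) = 63.440°.
λ₂ = -3.220° + 63.440° = 60.22°.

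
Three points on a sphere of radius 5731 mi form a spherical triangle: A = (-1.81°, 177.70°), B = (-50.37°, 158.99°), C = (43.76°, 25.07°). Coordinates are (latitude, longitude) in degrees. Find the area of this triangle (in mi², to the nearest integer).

84502178 mi²

Side lengths (central angles): a = 2.5910, b = 2.2955, c = 0.8916 rad; semiperimeter s = 2.8891.
By l'Huilier's theorem, tan(E/4) = √[tan(s/2) tan((s−a)/2) tan((s−b)/2) tan((s−c)/2)], giving spherical excess E = 2.5728 rad.
Area = E·R² = 2.5728 × (5731)² ≈ 84502178 mi².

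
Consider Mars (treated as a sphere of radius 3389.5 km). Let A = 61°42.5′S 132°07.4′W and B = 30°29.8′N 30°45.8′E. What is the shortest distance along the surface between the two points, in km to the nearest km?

In radians: φ₁ = -1.0770, φ₂ = 0.5323, Δλ = 162.887° = 2.8429 rad.
cos c = sin φ₁ sin φ₂ + cos φ₁ cos φ₂ cos Δλ = (-0.8805)(0.5075) + (0.4740)(0.8617)(-0.9557) = -0.83718,
so c = arccos(-0.83718) = 2.56290 rad.
Distance = R·c = 3389.5 × 2.5629 ≈ 8687 km.

8687 km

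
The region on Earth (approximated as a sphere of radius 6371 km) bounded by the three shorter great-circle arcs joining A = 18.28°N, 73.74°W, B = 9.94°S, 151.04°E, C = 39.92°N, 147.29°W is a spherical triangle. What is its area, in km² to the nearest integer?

Side lengths (central angles): a = 1.3205, b = 1.1511, c = 2.3718 rad; semiperimeter s = 2.4217.
By l'Huilier's theorem, tan(E/4) = √[tan(s/2) tan((s−a)/2) tan((s−b)/2) tan((s−c)/2)], giving spherical excess E = 0.6861 rad.
Area = E·R² = 0.6861 × (6371)² ≈ 27849599 km².

27849599 km²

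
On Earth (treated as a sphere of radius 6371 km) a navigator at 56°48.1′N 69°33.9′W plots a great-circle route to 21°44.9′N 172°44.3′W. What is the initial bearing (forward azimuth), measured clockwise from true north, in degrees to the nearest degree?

Δλ = -103.173° = -1.8007 rad.
y = sin Δλ · cos φ₂ = (-0.9737)(0.9288) = -0.9044
x = cos φ₁ sin φ₂ − sin φ₁ cos φ₂ cos Δλ = (0.5475)(0.3705) − (0.8368)(0.9288)(-0.2279) = 0.3800
θ = atan2(y, x) = -67.21°; adding 360° gives 293°.

293°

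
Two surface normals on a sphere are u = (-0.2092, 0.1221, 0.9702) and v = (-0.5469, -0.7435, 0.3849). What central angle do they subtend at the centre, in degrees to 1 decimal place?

u·v = 0.3971; |u| = 1.0000, |v| = 1.0000.
cos θ = (u·v)/(|u||v|) = 0.3971, so θ = 66.6°.

66.6°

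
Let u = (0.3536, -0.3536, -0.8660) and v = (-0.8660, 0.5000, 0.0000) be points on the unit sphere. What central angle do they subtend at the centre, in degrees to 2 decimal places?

u·v = -0.4830; |u| = 1.0000, |v| = 1.0000.
cos θ = (u·v)/(|u||v|) = -0.4830, so θ = 118.88°.

118.88°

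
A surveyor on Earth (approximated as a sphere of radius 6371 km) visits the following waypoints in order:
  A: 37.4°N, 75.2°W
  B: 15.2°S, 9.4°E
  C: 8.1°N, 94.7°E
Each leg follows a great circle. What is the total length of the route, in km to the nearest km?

Leg A→B: central angle 1.6580 rad, distance 10563.2 km.
Leg B→C: central angle 1.5294 rad, distance 9744.1 km.
Total: 10563.2 + 9744.1 ≈ 20307 km.

20307 km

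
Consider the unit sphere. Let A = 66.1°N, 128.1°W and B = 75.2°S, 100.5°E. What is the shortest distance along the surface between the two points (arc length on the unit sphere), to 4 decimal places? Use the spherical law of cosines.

2.8317

Let φ₁ = 1.1537 rad, φ₂ = -1.3125 rad, and Δλ = -2.2934 rad.
cos c = sin φ₁ sin φ₂ + cos φ₁ cos φ₂ cos Δλ = (0.9143)(-0.9668) + (0.4051)(0.2554)(-0.6613) = -0.95236,
so c = arccos(-0.95236) = 2.83169 rad.
On the unit sphere the arc length equals the central angle: 2.8317.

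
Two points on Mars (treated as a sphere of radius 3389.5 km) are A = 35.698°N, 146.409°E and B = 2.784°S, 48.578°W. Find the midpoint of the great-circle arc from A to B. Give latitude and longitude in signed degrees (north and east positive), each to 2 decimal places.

The central angle between A and B is δ = 2.5182 rad.
With f = 0.5, the slerp weights are sin((1−f)δ)/sin δ = 1.6304 and sin(fδ)/sin δ = 1.6304.
Weighted sum of the unit vectors: (1.6304)·(-0.6765,0.4493,0.5835) + (1.6304)·(0.6608,-0.7490,-0.0486) = (-0.0255, -0.4886, 0.8722).
Converting back: φ = atan2(z, √(x²+y²)) = 60.71°, λ = atan2(y, x) = -92.99°.

60.71°, -92.99°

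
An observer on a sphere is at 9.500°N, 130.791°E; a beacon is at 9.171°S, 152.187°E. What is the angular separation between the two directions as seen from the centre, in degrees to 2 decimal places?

28.33°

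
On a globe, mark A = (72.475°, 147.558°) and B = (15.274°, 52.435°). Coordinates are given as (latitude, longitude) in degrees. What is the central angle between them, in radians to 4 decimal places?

1.3436 rad

In radians: φ₁ = 1.2649, φ₂ = 0.2666, Δλ = -95.123° = -1.6602 rad.
Haversine: a = sin²(Δφ/2) + cos φ₁ cos φ₂ sin²(Δλ/2) = 0.2292 + (0.3011)(0.9647)(0.5446) = 0.38737.
Central angle c = 2·arcsin(√a) = 1.34358 rad.
So the angular separation is 1.3436 rad.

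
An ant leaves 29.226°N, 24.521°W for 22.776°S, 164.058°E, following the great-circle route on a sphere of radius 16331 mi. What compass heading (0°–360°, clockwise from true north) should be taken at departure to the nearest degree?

With φ₁ = 0.5101, φ₂ = -0.3975, Δλ = -2.9919 rad, the forward-azimuth formula gives
θ = atan2( sin Δλ cos φ₂ , cos φ₁ sin φ₂ − sin φ₁ cos φ₂ cos Δλ ) = atan2(-0.1375, 0.1073) = -52.04°.
Adding 360° brings this into [0°, 360°): 308°.

308°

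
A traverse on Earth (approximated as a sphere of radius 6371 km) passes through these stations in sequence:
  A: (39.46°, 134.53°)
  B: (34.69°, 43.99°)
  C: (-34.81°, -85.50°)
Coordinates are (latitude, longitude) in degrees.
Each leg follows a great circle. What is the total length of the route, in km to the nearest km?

Leg A→B: central angle 1.2071 rad, distance 7690.5 km.
Leg B→C: central angle 2.4253 rad, distance 15451.4 km.
Total: 7690.5 + 15451.4 ≈ 23142 km.

23142 km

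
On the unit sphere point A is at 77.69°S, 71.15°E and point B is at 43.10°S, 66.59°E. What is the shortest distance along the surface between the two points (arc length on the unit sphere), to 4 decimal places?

0.6046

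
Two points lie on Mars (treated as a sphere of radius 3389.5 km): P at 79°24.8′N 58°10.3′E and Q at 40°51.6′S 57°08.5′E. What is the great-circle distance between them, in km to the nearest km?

7115 km

In radians: φ₁ = 1.3860, φ₂ = -0.7131, Δλ = -1.030° = -0.0180 rad.
Haversine: a = sin²(Δφ/2) + cos φ₁ cos φ₂ sin²(Δλ/2) = 0.7521 + (0.1837)(0.7563)(0.0001) = 0.75207.
Central angle c = 2·arcsin(√a) = 2.09919 rad.
Distance = R·c = 3389.5 × 2.0992 ≈ 7115 km.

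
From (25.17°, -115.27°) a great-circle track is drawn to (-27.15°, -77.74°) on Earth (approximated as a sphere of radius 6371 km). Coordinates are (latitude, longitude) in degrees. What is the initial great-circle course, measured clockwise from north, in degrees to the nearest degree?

With φ₁ = 0.4393, φ₂ = -0.4739, Δλ = 0.6550 rad, the forward-azimuth formula gives
θ = atan2( sin Δλ cos φ₂ , cos φ₁ sin φ₂ − sin φ₁ cos φ₂ cos Δλ ) = atan2(0.5421, -0.7131) = 142.76°.
So the initial bearing is 143°.

143°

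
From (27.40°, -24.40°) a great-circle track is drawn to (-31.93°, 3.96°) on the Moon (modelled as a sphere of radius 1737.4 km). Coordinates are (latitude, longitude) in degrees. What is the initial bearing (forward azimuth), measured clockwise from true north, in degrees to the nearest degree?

154°

Δλ = 28.360° = 0.4950 rad.
y = sin Δλ · cos φ₂ = (0.4750)(0.8487) = 0.4031
x = cos φ₁ sin φ₂ − sin φ₁ cos φ₂ cos Δλ = (0.8878)(-0.5289) − (0.4602)(0.8487)(0.8800) = -0.8132
θ = atan2(y, x) = 153.63°, so the bearing is 154°.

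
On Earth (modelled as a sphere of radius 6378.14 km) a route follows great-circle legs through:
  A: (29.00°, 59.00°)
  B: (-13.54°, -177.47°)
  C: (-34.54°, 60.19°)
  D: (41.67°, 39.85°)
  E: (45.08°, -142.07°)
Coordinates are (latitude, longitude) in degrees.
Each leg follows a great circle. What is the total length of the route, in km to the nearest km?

45036 km

Leg A→B: central angle 2.1935 rad, distance 13990.1 km.
Leg B→C: central angle 1.8709 rad, distance 11933.1 km.
Leg C→D: central angle 1.3694 rad, distance 8734.5 km.
Leg D→E: central angle 1.6272 rad, distance 10378.7 km.
Total: 13990.1 + 11933.1 + 8734.5 + 10378.7 ≈ 45036 km.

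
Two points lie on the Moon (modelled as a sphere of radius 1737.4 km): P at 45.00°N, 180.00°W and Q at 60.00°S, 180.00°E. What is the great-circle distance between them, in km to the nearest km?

3184 km

In radians: φ₁ = 0.7854, φ₂ = -1.0472, Δλ = 0.000° = 0.0000 rad.
cos c = sin φ₁ sin φ₂ + cos φ₁ cos φ₂ cos Δλ = (0.7071)(-0.8660) + (0.7071)(0.5000)(1.0000) = -0.25882,
so c = arccos(-0.25882) = 1.83260 rad.
Distance = R·c = 1737.4 × 1.8326 ≈ 3184 km.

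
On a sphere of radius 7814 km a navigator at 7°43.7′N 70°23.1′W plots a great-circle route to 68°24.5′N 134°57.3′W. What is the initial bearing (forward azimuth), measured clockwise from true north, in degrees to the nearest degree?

340°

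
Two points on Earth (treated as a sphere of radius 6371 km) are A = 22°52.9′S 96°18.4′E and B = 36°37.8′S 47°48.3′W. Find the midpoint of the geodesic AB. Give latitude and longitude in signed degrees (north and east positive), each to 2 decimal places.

-61.15°, 36.27°

Central angle δ = 1.9466 rad. Interpolating on the sphere with fraction f = 0.5:
P = [sin((1−f)δ)·A + sin(fδ)·B] / sin δ = 0.8888·A + 0.8888·B in Cartesian coordinates,
giving P = (0.3891, 0.2855, -0.8759), i.e. latitude -61.15°, longitude 36.27°.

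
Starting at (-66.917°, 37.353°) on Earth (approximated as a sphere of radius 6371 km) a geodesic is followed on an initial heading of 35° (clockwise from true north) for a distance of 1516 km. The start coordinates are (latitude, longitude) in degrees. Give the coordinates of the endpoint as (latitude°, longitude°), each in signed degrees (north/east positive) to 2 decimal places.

-54.92°, 50.96°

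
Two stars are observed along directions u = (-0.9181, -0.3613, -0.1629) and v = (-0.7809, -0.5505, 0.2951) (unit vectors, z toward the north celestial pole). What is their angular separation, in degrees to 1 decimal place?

29.8°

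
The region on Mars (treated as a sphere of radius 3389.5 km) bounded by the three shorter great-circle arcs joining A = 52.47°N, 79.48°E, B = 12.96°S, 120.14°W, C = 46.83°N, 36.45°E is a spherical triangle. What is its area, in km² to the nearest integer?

Side lengths (central angles): a = 2.4582, b = 0.4885, c = 2.3995 rad; semiperimeter s = 2.6731.
By l'Huilier's theorem, tan(E/4) = √[tan(s/2) tan((s−a)/2) tan((s−b)/2) tan((s−c)/2)], giving spherical excess E = 1.3336 rad.
Area = E·R² = 1.3336 × (3389.5)² ≈ 15321723 km².

15321723 km²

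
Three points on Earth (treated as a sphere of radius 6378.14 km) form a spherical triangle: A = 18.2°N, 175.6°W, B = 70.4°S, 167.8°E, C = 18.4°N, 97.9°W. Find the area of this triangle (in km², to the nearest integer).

Side lengths (central angles): a = 1.8978, b = 1.2759, c = 1.5596 rad; semiperimeter s = 2.3667.
By l'Huilier's theorem, tan(E/4) = √[tan(s/2) tan((s−a)/2) tan((s−b)/2) tan((s−c)/2)], giving spherical excess E = 1.4853 rad.
Area = E·R² = 1.4853 × (6378.14)² ≈ 60422377 km².

60422377 km²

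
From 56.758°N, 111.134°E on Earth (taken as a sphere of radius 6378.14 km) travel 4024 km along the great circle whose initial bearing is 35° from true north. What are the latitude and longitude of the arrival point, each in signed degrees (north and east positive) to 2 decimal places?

Angular distance δ = d/R = 4024/6378.14 = 0.63090 rad; initial bearing θ = 0.6109 rad.
sin φ₂ = sin φ₁ cos δ + cos φ₁ sin δ cos θ = (0.8364)(0.8075) + (0.5482)(0.5899)(0.8192) = 0.9402, so φ₂ = 70.09°.
Δλ = atan2(sin θ sin δ cos φ₁, cos δ − sin φ₁ sin φ₂) = atan2(0.1855, 0.0211) = 83.505°.
λ₂ = 111.134° + 83.505° = 194.64° → -165.36° after wrapping to (−180°, 180°].

70.09°, -165.36°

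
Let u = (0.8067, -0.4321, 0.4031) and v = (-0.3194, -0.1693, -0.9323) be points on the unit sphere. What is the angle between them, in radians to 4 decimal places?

2.1656 rad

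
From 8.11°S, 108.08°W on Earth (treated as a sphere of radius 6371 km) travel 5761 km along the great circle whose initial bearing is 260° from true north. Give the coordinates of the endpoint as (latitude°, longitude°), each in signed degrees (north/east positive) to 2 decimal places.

-12.85°, -160.63°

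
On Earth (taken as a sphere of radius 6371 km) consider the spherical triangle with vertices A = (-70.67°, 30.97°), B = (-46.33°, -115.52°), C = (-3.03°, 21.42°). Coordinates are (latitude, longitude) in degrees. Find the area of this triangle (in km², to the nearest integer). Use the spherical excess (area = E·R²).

26630657 km²

Side lengths (central angles): a = 2.0551, b = 1.1855, c = 1.0564 rad; semiperimeter s = 2.1485.
By l'Huilier's theorem, tan(E/4) = √[tan(s/2) tan((s−a)/2) tan((s−b)/2) tan((s−c)/2)], giving spherical excess E = 0.6561 rad.
Area = E·R² = 0.6561 × (6371)² ≈ 26630657 km².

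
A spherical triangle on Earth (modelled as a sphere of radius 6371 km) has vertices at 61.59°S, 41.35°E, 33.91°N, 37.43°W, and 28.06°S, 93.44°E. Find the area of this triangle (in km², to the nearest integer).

Side lengths (central angles): a = 2.4063, b = 0.8343, c = 1.9975 rad; semiperimeter s = 2.6190.
By l'Huilier's theorem, tan(E/4) = √[tan(s/2) tan((s−a)/2) tan((s−b)/2) tan((s−c)/2)], giving spherical excess E = 1.5182 rad.
Area = E·R² = 1.5182 × (6371)² ≈ 61622750 km².

61622750 km²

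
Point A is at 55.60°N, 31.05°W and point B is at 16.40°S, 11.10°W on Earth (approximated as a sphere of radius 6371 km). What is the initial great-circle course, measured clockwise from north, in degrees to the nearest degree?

160°

With φ₁ = 0.9704, φ₂ = -0.2862, Δλ = 0.3482 rad, the forward-azimuth formula gives
θ = atan2( sin Δλ cos φ₂ , cos φ₁ sin φ₂ − sin φ₁ cos φ₂ cos Δλ ) = atan2(0.3273, -0.9036) = 160.09°.
So the initial bearing is 160°.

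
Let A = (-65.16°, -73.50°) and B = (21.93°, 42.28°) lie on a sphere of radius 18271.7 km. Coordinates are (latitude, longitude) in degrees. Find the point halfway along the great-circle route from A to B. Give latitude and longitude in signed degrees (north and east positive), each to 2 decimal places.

Central angle δ = 2.1041 rad. Interpolating on the sphere with fraction f = 0.5:
P = [sin((1−f)δ)·A + sin(fδ)·B] / sin δ = 1.0085·A + 1.0085·B in Cartesian coordinates,
giving P = (0.8125, 0.2232, -0.5386), i.e. latitude -32.59°, longitude 15.36°.

-32.59°, 15.36°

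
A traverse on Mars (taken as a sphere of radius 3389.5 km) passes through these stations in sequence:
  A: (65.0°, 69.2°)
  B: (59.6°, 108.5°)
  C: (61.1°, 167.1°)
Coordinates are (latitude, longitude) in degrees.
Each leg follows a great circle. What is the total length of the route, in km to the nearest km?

Leg A→B: central angle 0.3264 rad, distance 1106.4 km.
Leg B→C: central angle 0.4896 rad, distance 1659.5 km.
Total: 1106.4 + 1659.5 ≈ 2766 km.

2766 km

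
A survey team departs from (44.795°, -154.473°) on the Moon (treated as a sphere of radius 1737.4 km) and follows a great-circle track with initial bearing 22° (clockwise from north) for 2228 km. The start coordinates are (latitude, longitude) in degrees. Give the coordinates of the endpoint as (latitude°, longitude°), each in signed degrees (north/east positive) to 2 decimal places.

56.22°, -14.71°

Angular distance δ = d/R = 2228/1737.4 = 1.28238 rad; initial bearing θ = 0.3840 rad.
sin φ₂ = sin φ₁ cos δ + cos φ₁ sin δ cos θ = (0.7046)(0.2844) + (0.7096)(0.9587)(0.9272) = 0.8312, so φ₂ = 56.22°.
Δλ = atan2(sin θ sin δ cos φ₁, cos δ − sin φ₁ sin φ₂) = atan2(0.2549, -0.3012) = 139.764°.
λ₂ = -154.473° + 139.764° = -14.71°.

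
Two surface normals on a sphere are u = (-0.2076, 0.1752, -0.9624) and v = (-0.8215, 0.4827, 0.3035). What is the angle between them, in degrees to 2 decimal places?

92.12°

u·v = -0.0370; |u| = 1.0000, |v| = 1.0000.
cos θ = (u·v)/(|u||v|) = -0.0370, so θ = 92.12°.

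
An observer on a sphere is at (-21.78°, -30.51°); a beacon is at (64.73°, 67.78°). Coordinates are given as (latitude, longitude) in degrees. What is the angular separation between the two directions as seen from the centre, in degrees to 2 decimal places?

113.12°

With latitudes φ₁ = -21.780°, φ₂ = 64.730° and longitude difference Δλ = 98.290°:
Haversine: a = sin²(Δφ/2) + cos φ₁ cos φ₂ sin²(Δλ/2) = 0.4696 + (0.9286)(0.4269)(0.5721) = 0.69635.
Central angle c = 2·arcsin(√a) = 1.97435 rad.
So the angular separation is 113.12°.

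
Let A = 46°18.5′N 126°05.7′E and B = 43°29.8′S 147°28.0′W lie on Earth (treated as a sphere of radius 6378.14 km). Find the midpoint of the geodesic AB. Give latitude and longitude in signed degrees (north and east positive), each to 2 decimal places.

1.93°, 170.63°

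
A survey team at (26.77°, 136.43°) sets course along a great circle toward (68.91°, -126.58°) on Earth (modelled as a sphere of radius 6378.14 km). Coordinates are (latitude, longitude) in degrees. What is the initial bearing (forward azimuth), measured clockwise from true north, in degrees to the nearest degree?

Δλ = 96.990° = 1.6928 rad.
y = sin Δλ · cos φ₂ = (0.9926)(0.3598) = 0.3572
x = cos φ₁ sin φ₂ − sin φ₁ cos φ₂ cos Δλ = (0.8928)(0.9330) − (0.4504)(0.3598)(-0.1217) = 0.8527
θ = atan2(y, x) = 22.73°, so the bearing is 23°.

23°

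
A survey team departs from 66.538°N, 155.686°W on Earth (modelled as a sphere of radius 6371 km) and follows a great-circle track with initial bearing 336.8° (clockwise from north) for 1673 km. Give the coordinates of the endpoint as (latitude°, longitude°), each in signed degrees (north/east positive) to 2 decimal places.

78.78°, 172.62°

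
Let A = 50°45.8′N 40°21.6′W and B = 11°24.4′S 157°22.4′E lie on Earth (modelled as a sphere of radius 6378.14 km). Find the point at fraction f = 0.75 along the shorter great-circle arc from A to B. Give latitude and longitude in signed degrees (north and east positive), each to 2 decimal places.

21.65°, 167.49°

Central angle δ = 2.4095 rad. Interpolating on the sphere with fraction f = 0.75:
P = [sin((1−f)δ)·A + sin(fδ)·B] / sin δ = 0.8476·A + 1.4544·B in Cartesian coordinates,
giving P = (-0.9074, 0.2013, 0.3689), i.e. latitude 21.65°, longitude 167.49°.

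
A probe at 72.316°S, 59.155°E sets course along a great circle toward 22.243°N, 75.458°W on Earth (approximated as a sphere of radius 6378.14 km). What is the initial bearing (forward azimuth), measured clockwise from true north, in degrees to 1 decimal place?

Δλ = -134.613° = -2.3494 rad.
y = sin Δλ · cos φ₂ = (-0.7119)(0.9256) = -0.6589
x = cos φ₁ sin φ₂ − sin φ₁ cos φ₂ cos Δλ = (0.3038)(0.3785) − (-0.9527)(0.9256)(-0.7023) = -0.5043
θ = atan2(y, x) = -127.43°; adding 360° gives 232.6°.

232.6°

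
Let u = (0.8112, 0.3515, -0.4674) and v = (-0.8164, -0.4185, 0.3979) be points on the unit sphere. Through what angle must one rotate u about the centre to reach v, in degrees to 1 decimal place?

174.5°

u·v = -0.9953; |u| = 1.0000, |v| = 1.0000.
cos θ = (u·v)/(|u||v|) = -0.9953, so θ = 174.5°.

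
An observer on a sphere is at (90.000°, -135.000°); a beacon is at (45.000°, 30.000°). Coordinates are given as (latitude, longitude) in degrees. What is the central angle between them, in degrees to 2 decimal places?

45.00°

With latitudes φ₁ = 90.000°, φ₂ = 45.000° and longitude difference Δλ = 165.000°:
cos c = sin φ₁ sin φ₂ + cos φ₁ cos φ₂ cos Δλ = (1.0000)(0.7071) + (0.0000)(0.7071)(-0.9659) = 0.70711,
so c = arccos(0.70711) = 0.78540 rad.
So the angular separation is 45.00°.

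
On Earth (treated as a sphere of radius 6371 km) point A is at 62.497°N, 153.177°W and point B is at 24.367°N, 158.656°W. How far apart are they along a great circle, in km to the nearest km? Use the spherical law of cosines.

4260 km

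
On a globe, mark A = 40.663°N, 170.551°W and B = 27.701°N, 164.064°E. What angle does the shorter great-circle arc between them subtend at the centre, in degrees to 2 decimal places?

24.54°

With latitudes φ₁ = 40.663°, φ₂ = 27.701° and longitude difference Δλ = -25.385°:
Haversine: a = sin²(Δφ/2) + cos φ₁ cos φ₂ sin²(Δλ/2) = 0.0127 + (0.7586)(0.8854)(0.0483) = 0.04516.
Central angle c = 2·arcsin(√a) = 0.42830 rad.
So the angular separation is 24.54°.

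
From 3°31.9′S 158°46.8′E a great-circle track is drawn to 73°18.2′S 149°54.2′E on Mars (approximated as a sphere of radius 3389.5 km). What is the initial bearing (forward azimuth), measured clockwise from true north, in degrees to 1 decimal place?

182.7°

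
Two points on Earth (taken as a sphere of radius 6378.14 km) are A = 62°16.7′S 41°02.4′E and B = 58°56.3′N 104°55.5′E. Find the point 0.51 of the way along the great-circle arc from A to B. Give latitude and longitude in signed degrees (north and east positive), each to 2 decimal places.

-0.71°, 75.20°

The central angle between A and B is δ = 2.2819 rad.
With f = 0.51, the slerp weights are sin((1−f)δ)/sin δ = 1.1869 and sin(fδ)/sin δ = 1.2120.
Weighted sum of the unit vectors: (1.1869)·(0.3509,0.3054,-0.8852) + (1.2120)·(-0.1329,0.4986,0.8566) = (0.2554, 0.9668, -0.0125).
Converting back: φ = atan2(z, √(x²+y²)) = -0.71°, λ = atan2(y, x) = 75.20°.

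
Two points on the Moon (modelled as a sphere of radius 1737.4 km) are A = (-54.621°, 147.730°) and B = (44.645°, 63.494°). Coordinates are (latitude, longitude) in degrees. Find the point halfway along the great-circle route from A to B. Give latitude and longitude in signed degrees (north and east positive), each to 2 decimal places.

Central angle δ = 2.1313 rad. Interpolating on the sphere with fraction f = 0.5:
P = [sin((1−f)δ)·A + sin(fδ)·B] / sin δ = 1.0332·A + 1.0332·B in Cartesian coordinates,
giving P = (-0.1777, 0.9772, -0.1164), i.e. latitude -6.68°, longitude 100.31°.

-6.68°, 100.31°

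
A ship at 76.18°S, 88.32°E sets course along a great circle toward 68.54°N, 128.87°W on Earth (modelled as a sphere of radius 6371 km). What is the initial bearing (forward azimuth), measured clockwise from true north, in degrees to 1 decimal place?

Δλ = 142.810° = 2.4925 rad.
y = sin Δλ · cos φ₂ = (0.6045)(0.3659) = 0.2211
x = cos φ₁ sin φ₂ − sin φ₁ cos φ₂ cos Δλ = (0.2389)(0.9307) − (-0.9711)(0.3659)(-0.7966) = -0.0607
θ = atan2(y, x) = 105.35°, so the bearing is 105.3°.

105.3°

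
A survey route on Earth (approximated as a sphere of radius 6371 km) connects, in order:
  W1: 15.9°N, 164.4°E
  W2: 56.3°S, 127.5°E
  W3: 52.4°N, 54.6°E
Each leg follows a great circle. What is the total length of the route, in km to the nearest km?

22524 km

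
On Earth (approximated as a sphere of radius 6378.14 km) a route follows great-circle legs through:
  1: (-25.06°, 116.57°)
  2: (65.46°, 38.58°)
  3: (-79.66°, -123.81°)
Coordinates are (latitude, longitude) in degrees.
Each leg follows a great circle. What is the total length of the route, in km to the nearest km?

Leg 1→2: central angle 1.8829 rad, distance 12009.1 km.
Leg 2→3: central angle 2.8799 rad, distance 18368.4 km.
Total: 12009.1 + 18368.4 ≈ 30377 km.

30377 km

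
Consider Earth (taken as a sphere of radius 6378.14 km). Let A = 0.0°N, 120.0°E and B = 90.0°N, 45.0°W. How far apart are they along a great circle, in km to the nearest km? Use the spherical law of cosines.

Let φ₁ = 0.0000 rad, φ₂ = 1.5708 rad, and Δλ = -2.8798 rad.
cos c = sin φ₁ sin φ₂ + cos φ₁ cos φ₂ cos Δλ = (0.0000)(1.0000) + (1.0000)(0.0000)(-0.9659) = 0.00000,
so c = arccos(0.00000) = 1.57080 rad.
Distance = R·c = 6378.14 × 1.5708 ≈ 10019 km.

10019 km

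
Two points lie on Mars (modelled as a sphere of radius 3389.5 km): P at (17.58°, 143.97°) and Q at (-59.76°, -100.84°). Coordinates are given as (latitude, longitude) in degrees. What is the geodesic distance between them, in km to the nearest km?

6965 km

In radians: φ₁ = 0.3068, φ₂ = -1.0430, Δλ = 115.190° = 2.0104 rad.
Haversine: a = sin²(Δφ/2) + cos φ₁ cos φ₂ sin²(Δλ/2) = 0.3904 + (0.9533)(0.5036)(0.7128) = 0.73264.
Central angle c = 2·arcsin(√a) = 2.05475 rad.
Distance = R·c = 3389.5 × 2.0547 ≈ 6965 km.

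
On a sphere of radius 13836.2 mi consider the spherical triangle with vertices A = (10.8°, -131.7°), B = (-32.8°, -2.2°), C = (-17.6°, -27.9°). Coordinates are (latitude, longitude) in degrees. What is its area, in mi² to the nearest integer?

90126511 mi²

Side lengths (central angles): a = 0.4827, b = 1.8546, c = 2.2481 rad; semiperimeter s = 2.2927.
By l'Huilier's theorem, tan(E/4) = √[tan(s/2) tan((s−a)/2) tan((s−b)/2) tan((s−c)/2)], giving spherical excess E = 0.4708 rad.
Area = E·R² = 0.4708 × (13836.2)² ≈ 90126511 mi².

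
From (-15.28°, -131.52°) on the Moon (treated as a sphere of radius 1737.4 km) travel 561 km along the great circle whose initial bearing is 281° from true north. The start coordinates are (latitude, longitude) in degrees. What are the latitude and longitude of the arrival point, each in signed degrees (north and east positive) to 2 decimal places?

-11.04°, -150.02°

Angular distance δ = d/R = 561/1737.4 = 0.32290 rad; initial bearing θ = 4.9044 rad.
sin φ₂ = sin φ₁ cos δ + cos φ₁ sin δ cos θ = (-0.2635)(0.9483) + (0.9646)(0.3173)(0.1908) = -0.1915, so φ₂ = -11.04°.
Δλ = atan2(sin θ sin δ cos φ₁, cos δ − sin φ₁ sin φ₂) = atan2(-0.3005, 0.8979) = -18.503°.
λ₂ = -131.520° − 18.503° = -150.02°.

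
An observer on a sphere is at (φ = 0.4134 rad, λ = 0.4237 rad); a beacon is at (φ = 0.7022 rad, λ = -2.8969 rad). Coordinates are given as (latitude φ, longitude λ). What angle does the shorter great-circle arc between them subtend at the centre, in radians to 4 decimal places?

With latitudes φ₁ = 23.686°, φ₂ = 40.233° and longitude difference Δλ = 169.744°:
cos c = sin φ₁ sin φ₂ + cos φ₁ cos φ₂ cos Δλ = (0.4017)(0.6459) + (0.9158)(0.7634)(-0.9840) = -0.42847,
so c = arccos(-0.42847) = 2.01359 rad.
So the angular separation is 2.0136 rad.

2.0136 rad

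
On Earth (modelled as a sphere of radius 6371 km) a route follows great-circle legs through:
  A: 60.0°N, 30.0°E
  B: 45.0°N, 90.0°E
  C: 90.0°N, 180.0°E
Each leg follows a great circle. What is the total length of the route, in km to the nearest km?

9217 km

Leg A→B: central angle 0.6614 rad, distance 4213.6 km.
Leg B→C: central angle 0.7854 rad, distance 5003.8 km.
Total: 4213.6 + 5003.8 ≈ 9217 km.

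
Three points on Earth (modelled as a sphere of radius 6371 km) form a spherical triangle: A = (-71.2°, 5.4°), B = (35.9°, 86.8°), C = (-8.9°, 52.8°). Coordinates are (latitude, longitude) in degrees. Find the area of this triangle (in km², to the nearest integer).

Side lengths (central angles): a = 0.9609, b = 1.2004, c = 2.1130 rad; semiperimeter s = 2.1372.
By l'Huilier's theorem, tan(E/4) = √[tan(s/2) tan((s−a)/2) tan((s−b)/2) tan((s−c)/2)], giving spherical excess E = 0.3438 rad.
Area = E·R² = 0.3438 × (6371)² ≈ 13953879 km².

13953879 km²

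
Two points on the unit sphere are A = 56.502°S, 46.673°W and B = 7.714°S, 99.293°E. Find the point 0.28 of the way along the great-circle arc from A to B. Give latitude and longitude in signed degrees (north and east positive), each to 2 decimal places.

Central angle δ = 1.9191 rad. Interpolating on the sphere with fraction f = 0.28:
P = [sin((1−f)δ)·A + sin(fδ)·B] / sin δ = 1.0449·A + 0.5446·B in Cartesian coordinates,
giving P = (0.3086, 0.1130, -0.9445), i.e. latitude -70.82°, longitude 20.12°.

-70.82°, 20.12°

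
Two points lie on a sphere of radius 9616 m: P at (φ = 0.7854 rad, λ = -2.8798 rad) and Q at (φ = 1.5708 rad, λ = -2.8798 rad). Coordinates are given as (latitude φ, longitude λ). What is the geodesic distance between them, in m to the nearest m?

With latitudes φ₁ = 45.000°, φ₂ = 90.000° and longitude difference Δλ = 0.000°:
Haversine: a = sin²(Δφ/2) + cos φ₁ cos φ₂ sin²(Δλ/2) = 0.1464 + (0.7071)(-0.0000)(0.0000) = 0.14645.
Central angle c = 2·arcsin(√a) = 0.78540 rad.
Distance = R·c = 9616 × 0.7854 ≈ 7552 m.

7552 m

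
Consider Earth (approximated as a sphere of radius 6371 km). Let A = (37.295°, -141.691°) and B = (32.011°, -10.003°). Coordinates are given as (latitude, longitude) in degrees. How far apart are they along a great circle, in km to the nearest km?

10822 km

In radians: φ₁ = 0.6509, φ₂ = 0.5587, Δλ = 131.688° = 2.2984 rad.
cos c = sin φ₁ sin φ₂ + cos φ₁ cos φ₂ cos Δλ = (0.6059)(0.5301) + (0.7955)(0.8479)(-0.6651) = -0.12745,
so c = arccos(-0.12745) = 1.69859 rad.
Distance = R·c = 6371 × 1.6986 ≈ 10822 km.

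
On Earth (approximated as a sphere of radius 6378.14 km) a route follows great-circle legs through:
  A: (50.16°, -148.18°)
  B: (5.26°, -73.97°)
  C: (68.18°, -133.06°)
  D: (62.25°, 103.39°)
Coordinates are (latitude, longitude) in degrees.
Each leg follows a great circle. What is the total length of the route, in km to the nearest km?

Leg A→B: central angle 1.3243 rad, distance 8446.7 km.
Leg B→C: central angle 1.2920 rad, distance 8240.3 km.
Leg C→D: central angle 0.7584 rad, distance 4837.2 km.
Total: 8446.7 + 8240.3 + 4837.2 ≈ 21524 km.

21524 km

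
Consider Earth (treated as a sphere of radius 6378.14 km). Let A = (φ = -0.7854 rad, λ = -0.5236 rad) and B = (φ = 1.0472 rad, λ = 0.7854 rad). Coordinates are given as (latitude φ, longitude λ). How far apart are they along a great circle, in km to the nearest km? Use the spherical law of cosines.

13513 km

In radians: φ₁ = -0.7854, φ₂ = 1.0472, Δλ = 75.000° = 1.3090 rad.
cos c = sin φ₁ sin φ₂ + cos φ₁ cos φ₂ cos Δλ = (-0.7071)(0.8660) + (0.7071)(0.5000)(0.2588) = -0.52087,
so c = arccos(-0.52087) = 2.11867 rad.
Distance = R·c = 6378.14 × 2.1187 ≈ 13513 km.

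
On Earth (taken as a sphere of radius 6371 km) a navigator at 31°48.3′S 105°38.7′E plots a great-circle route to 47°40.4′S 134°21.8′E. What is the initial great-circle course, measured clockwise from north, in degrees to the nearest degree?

134°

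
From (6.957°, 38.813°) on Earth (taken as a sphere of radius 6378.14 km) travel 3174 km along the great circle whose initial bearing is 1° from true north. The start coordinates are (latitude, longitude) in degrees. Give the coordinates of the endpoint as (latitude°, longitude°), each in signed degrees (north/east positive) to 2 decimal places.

35.46°, 39.40°

Angular distance δ = d/R = 3174/6378.14 = 0.49764 rad; initial bearing θ = 0.0175 rad.
sin φ₂ = sin φ₁ cos δ + cos φ₁ sin δ cos θ = (0.1211)(0.8787) + (0.9926)(0.4774)(0.9998) = 0.5802, so φ₂ = 35.46°.
Δλ = atan2(sin θ sin δ cos φ₁, cos δ − sin φ₁ sin φ₂) = atan2(0.0083, 0.8084) = 0.586°.
λ₂ = 38.813° + 0.586° = 39.40°.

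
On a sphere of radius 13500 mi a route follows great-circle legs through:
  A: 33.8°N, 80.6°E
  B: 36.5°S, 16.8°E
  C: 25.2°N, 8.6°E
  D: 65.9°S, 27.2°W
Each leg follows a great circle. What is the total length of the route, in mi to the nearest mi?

Leg A→B: central angle 1.6068 rad, distance 21691.5 mi.
Leg B→C: central angle 1.0853 rad, distance 14651.5 mi.
Leg C→D: central angle 1.6599 rad, distance 22408.9 mi.
Total: 21691.5 + 14651.5 + 22408.9 ≈ 58752 mi.

58752 mi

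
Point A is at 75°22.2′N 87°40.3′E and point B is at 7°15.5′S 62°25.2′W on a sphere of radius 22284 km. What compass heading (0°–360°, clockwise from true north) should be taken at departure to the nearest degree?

With φ₁ = 1.3155, φ₂ = -0.1267, Δλ = -2.6196 rad, the forward-azimuth formula gives
θ = atan2( sin Δλ cos φ₂ , cos φ₁ sin φ₂ − sin φ₁ cos φ₂ cos Δλ ) = atan2(-0.4946, 0.8001) = -31.72°.
Adding 360° brings this into [0°, 360°): 328°.

328°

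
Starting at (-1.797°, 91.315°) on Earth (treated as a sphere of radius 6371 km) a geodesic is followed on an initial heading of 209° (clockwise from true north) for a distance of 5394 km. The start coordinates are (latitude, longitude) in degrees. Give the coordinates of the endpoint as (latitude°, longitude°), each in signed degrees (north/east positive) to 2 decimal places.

-42.50°, 61.81°

Angular distance δ = d/R = 5394/6371 = 0.84665 rad; initial bearing θ = 3.6477 rad.
sin φ₂ = sin φ₁ cos δ + cos φ₁ sin δ cos θ = (-0.0314)(0.6625) + (0.9995)(0.7491)(-0.8746) = -0.6756, so φ₂ = -42.50°.
Δλ = atan2(sin θ sin δ cos φ₁, cos δ − sin φ₁ sin φ₂) = atan2(-0.3630, 0.6413) = -29.509°.
λ₂ = 91.315° − 29.509° = 61.81°.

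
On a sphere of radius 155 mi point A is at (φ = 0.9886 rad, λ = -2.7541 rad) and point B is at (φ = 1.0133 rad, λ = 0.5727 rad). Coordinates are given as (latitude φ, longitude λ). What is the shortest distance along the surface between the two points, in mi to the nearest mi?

176 mi

In radians: φ₁ = 0.9886, φ₂ = 1.0133, Δλ = -169.388° = -2.9564 rad.
cos c = sin φ₁ sin φ₂ + cos φ₁ cos φ₂ cos Δλ = (0.8353)(0.8486) + (0.5499)(0.5291)(-0.9829) = 0.42285,
so c = arccos(0.42285) = 1.13421 rad.
Distance = R·c = 155 × 1.1342 ≈ 176 mi.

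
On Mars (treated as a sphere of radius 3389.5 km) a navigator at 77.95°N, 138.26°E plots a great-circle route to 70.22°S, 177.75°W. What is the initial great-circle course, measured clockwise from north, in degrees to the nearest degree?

With φ₁ = 1.3605, φ₂ = -1.2256, Δλ = 0.7678 rad, the forward-azimuth formula gives
θ = atan2( sin Δλ cos φ₂ , cos φ₁ sin φ₂ − sin φ₁ cos φ₂ cos Δλ ) = atan2(0.2350, -0.4346) = 151.59°.
So the initial bearing is 152°.

152°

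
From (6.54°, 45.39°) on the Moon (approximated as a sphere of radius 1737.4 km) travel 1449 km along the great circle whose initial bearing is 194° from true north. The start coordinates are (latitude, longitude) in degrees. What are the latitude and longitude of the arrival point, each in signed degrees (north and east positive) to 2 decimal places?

-39.60°, 31.94°

Angular distance δ = d/R = 1449/1737.4 = 0.83400 rad; initial bearing θ = 3.3859 rad.
sin φ₂ = sin φ₁ cos δ + cos φ₁ sin δ cos θ = (0.1139)(0.6719) + (0.9935)(0.7406)(-0.9703) = -0.6374, so φ₂ = -39.60°.
Δλ = atan2(sin θ sin δ cos φ₁, cos δ − sin φ₁ sin φ₂) = atan2(-0.1780, 0.7445) = -13.447°.
λ₂ = 45.390° − 13.447° = 31.94°.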